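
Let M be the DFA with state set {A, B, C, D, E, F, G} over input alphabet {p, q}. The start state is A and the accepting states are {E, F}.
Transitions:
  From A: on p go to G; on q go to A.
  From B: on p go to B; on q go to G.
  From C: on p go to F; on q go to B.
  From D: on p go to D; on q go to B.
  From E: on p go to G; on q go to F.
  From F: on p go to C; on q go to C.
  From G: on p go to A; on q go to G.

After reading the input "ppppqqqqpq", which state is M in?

A --p--> G
G --p--> A
A --p--> G
G --p--> A
A --q--> A
A --q--> A
A --q--> A
A --q--> A
A --p--> G
G --q--> G

G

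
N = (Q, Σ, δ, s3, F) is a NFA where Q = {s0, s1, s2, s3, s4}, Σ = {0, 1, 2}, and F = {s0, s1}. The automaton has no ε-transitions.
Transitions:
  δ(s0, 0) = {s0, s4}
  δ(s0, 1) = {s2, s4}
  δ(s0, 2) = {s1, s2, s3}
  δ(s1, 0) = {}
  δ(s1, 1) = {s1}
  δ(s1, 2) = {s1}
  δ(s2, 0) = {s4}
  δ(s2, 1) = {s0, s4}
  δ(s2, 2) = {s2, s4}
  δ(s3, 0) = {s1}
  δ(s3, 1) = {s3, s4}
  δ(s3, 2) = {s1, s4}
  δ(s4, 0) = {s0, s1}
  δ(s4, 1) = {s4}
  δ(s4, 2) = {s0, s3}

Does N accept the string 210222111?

accepted

Start: {s3}
read 2: {s1, s4}
read 1: {s1, s4}
read 0: {s0, s1}
read 2: {s1, s2, s3}
read 2: {s1, s2, s4}
read 2: {s0, s1, s2, s3, s4}
read 1: {s0, s1, s2, s3, s4}
read 1: {s0, s1, s2, s3, s4}
read 1: {s0, s1, s2, s3, s4}
Reachable ∩ accepting = {s0, s1} — nonempty.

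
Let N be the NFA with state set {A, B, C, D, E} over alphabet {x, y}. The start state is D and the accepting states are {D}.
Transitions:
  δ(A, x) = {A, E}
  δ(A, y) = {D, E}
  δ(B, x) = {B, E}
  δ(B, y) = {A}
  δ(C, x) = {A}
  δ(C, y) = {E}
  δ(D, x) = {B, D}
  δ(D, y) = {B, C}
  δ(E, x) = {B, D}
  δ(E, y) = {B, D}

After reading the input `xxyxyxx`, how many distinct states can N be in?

4

Start: {D}
read x: {B, D}
read x: {B, D, E}
read y: {A, B, C, D}
read x: {A, B, D, E}
read y: {A, B, C, D, E}
read x: {A, B, D, E}
read x: {A, B, D, E}
Final reachable set {A, B, D, E} has 4 states.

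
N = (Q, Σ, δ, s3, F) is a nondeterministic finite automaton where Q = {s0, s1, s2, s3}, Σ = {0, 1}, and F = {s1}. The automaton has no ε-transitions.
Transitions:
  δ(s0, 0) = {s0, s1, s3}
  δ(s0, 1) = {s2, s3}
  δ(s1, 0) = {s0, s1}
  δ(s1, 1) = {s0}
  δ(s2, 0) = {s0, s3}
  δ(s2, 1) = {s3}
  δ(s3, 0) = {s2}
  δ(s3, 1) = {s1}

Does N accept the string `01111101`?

rejected

Start: {s3}
read 0: {s2}
read 1: {s3}
read 1: {s1}
read 1: {s0}
read 1: {s2, s3}
read 1: {s1, s3}
read 0: {s0, s1, s2}
read 1: {s0, s2, s3}
Reachable ∩ accepting = {} — empty.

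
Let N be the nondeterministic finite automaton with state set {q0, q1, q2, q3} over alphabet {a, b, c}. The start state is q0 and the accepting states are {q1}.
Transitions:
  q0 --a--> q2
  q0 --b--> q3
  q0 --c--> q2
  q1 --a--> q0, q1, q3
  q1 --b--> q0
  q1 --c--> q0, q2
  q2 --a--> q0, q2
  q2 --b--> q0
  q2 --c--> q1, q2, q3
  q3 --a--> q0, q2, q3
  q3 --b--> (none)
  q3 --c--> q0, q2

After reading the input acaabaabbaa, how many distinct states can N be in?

Start: {q0}
read a: {q2}
read c: {q1, q2, q3}
read a: {q0, q1, q2, q3}
read a: {q0, q1, q2, q3}
read b: {q0, q3}
read a: {q0, q2, q3}
read a: {q0, q2, q3}
read b: {q0, q3}
read b: {q3}
read a: {q0, q2, q3}
read a: {q0, q2, q3}
Final reachable set {q0, q2, q3} has 3 states.

3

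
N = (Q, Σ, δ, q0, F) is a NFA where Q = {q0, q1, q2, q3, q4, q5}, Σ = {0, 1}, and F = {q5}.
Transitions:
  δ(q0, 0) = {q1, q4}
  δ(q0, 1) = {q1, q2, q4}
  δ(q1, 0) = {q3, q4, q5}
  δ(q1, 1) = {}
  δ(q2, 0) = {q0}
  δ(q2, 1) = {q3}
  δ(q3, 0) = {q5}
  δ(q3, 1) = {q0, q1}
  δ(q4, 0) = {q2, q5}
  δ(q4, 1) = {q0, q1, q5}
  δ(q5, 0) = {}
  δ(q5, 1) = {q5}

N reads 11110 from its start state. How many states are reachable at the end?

Start: {q0}
read 1: {q1, q2, q4}
read 1: {q0, q1, q3, q5}
read 1: {q0, q1, q2, q4, q5}
read 1: {q0, q1, q2, q3, q4, q5}
read 0: {q0, q1, q2, q3, q4, q5}
Final reachable set {q0, q1, q2, q3, q4, q5} has 6 states.

6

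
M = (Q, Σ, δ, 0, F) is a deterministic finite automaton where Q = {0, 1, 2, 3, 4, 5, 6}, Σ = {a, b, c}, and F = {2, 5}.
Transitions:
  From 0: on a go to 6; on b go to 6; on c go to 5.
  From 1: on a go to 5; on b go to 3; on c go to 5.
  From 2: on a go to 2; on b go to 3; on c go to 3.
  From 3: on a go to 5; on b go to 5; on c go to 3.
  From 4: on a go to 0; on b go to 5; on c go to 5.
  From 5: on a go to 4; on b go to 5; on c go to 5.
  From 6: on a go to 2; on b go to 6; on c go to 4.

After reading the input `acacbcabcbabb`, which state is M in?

0 --a--> 6
6 --c--> 4
4 --a--> 0
0 --c--> 5
5 --b--> 5
5 --c--> 5
5 --a--> 4
4 --b--> 5
5 --c--> 5
5 --b--> 5
5 --a--> 4
4 --b--> 5
5 --b--> 5

5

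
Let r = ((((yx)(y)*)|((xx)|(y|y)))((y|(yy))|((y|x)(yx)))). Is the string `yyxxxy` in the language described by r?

no

No split of yyxxxy into u·v has (((yx)(y)*)|((xx)|(y|y))) matching u and ((y|(yy))|((y|x)(yx))) matching v.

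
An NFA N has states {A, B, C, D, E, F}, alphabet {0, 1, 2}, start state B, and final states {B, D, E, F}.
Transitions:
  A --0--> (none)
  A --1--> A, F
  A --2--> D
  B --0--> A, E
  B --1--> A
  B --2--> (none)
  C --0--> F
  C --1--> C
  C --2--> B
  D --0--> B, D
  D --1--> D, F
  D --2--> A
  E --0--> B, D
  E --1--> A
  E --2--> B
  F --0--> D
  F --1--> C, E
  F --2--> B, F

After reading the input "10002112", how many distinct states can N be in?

Start: {B}
read 1: {A}
read 0: {}
The reachable set is empty and stays empty for the remaining 6 symbols.
Final reachable set {} has 0 states.

0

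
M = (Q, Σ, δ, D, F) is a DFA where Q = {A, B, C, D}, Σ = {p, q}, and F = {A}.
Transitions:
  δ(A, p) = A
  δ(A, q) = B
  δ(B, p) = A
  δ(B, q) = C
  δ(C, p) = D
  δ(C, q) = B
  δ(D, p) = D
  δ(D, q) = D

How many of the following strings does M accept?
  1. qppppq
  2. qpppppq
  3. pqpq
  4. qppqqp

qppppq: rejected
qpppppq: rejected
pqpq: rejected
qppqqp: rejected

0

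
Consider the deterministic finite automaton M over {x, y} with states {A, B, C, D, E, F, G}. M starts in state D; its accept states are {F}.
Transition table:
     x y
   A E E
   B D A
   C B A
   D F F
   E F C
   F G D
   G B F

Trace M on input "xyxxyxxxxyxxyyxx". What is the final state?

G

D --x--> F
F --y--> D
D --x--> F
F --x--> G
G --y--> F
F --x--> G
G --x--> B
B --x--> D
D --x--> F
F --y--> D
D --x--> F
F --x--> G
G --y--> F
F --y--> D
D --x--> F
F --x--> G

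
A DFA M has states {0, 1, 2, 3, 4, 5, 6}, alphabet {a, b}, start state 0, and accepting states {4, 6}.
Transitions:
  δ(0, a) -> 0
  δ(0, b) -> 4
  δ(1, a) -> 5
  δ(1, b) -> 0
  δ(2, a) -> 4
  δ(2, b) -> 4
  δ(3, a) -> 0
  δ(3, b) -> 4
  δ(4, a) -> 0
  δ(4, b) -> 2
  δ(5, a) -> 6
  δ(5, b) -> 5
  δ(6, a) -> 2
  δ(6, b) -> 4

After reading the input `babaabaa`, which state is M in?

0 --b--> 4
4 --a--> 0
0 --b--> 4
4 --a--> 0
0 --a--> 0
0 --b--> 4
4 --a--> 0
0 --a--> 0

0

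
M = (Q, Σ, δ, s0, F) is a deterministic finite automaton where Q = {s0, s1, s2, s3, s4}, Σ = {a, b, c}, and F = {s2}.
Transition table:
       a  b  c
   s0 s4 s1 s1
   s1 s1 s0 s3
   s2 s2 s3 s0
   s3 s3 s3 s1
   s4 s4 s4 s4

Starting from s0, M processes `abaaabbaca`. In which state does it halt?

s4

s0 --a--> s4
s4 --b--> s4
s4 --a--> s4
s4 --a--> s4
s4 --a--> s4
s4 --b--> s4
s4 --b--> s4
s4 --a--> s4
s4 --c--> s4
s4 --a--> s4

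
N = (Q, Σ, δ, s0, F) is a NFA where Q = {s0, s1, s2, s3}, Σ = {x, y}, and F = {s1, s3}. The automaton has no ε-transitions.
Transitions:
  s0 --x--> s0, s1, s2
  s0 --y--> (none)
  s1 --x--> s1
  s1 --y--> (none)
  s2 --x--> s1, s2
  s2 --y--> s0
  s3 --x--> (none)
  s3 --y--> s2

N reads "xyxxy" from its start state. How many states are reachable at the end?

Start: {s0}
read x: {s0, s1, s2}
read y: {s0}
read x: {s0, s1, s2}
read x: {s0, s1, s2}
read y: {s0}
Final reachable set {s0} has 1 state.

1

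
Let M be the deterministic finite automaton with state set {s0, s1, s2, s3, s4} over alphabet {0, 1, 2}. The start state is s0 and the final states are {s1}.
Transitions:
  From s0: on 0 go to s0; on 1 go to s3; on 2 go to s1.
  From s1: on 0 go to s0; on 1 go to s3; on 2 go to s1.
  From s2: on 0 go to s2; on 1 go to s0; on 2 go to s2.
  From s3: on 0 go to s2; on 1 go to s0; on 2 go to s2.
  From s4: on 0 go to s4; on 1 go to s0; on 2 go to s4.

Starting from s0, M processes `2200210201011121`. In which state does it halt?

s0

s0 --2--> s1
s1 --2--> s1
s1 --0--> s0
s0 --0--> s0
s0 --2--> s1
s1 --1--> s3
s3 --0--> s2
s2 --2--> s2
s2 --0--> s2
s2 --1--> s0
s0 --0--> s0
s0 --1--> s3
s3 --1--> s0
s0 --1--> s3
s3 --2--> s2
s2 --1--> s0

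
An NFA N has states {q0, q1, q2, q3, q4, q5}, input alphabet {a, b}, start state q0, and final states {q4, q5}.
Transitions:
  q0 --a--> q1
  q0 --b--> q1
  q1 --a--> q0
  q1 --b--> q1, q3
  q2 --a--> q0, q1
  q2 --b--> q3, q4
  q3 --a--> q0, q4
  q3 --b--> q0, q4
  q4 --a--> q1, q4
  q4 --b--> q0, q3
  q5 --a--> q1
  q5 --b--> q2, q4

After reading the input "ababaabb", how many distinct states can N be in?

Start: {q0}
read a: {q1}
read b: {q1, q3}
read a: {q0, q4}
read b: {q0, q1, q3}
read a: {q0, q1, q4}
read a: {q0, q1, q4}
read b: {q0, q1, q3}
read b: {q0, q1, q3, q4}
Final reachable set {q0, q1, q3, q4} has 4 states.

4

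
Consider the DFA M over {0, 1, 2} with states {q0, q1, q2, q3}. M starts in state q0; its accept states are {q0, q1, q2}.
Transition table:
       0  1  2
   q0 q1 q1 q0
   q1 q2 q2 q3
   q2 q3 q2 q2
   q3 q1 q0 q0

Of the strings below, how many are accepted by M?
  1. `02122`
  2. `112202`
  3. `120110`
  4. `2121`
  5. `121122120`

4

`02122`: accepted
`112202`: accepted
`120110`: rejected
`2121`: accepted
`121122120`: accepted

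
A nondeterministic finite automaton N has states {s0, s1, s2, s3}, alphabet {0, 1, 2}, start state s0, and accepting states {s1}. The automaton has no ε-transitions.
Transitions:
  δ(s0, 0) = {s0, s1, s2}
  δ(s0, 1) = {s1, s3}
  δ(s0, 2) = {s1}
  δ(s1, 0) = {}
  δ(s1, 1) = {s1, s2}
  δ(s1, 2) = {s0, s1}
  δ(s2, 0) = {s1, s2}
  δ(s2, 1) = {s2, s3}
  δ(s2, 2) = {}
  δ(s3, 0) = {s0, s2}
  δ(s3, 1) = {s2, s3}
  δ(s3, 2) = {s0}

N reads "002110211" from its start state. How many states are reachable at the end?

3

Start: {s0}
read 0: {s0, s1, s2}
read 0: {s0, s1, s2}
read 2: {s0, s1}
read 1: {s1, s2, s3}
read 1: {s1, s2, s3}
read 0: {s0, s1, s2}
read 2: {s0, s1}
read 1: {s1, s2, s3}
read 1: {s1, s2, s3}
Final reachable set {s1, s2, s3} has 3 states.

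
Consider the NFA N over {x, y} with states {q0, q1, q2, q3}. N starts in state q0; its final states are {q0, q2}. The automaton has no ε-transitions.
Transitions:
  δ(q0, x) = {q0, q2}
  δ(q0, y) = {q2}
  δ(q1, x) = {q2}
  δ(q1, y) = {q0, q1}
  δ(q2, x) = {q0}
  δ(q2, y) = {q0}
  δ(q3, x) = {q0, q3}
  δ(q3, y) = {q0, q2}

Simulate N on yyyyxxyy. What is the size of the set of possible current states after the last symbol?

2

Start: {q0}
read y: {q2}
read y: {q0}
read y: {q2}
read y: {q0}
read x: {q0, q2}
read x: {q0, q2}
read y: {q0, q2}
read y: {q0, q2}
Final reachable set {q0, q2} has 2 states.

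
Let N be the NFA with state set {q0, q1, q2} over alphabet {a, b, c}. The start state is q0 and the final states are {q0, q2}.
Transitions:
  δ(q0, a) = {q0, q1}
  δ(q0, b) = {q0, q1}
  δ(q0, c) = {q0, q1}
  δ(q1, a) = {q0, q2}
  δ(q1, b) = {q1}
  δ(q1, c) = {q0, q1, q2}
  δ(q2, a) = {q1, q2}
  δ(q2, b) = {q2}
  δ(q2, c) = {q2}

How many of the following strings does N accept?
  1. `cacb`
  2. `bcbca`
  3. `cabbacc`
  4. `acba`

4

`cacb`: accepted
`bcbca`: accepted
`cabbacc`: accepted
`acba`: accepted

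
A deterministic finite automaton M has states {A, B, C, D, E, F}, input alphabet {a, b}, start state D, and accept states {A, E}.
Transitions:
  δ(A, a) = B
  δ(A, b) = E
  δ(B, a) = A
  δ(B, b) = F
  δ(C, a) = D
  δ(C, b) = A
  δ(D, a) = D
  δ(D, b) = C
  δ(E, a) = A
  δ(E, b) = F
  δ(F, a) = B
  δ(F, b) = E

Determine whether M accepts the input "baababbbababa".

accepted

D --b--> C
C --a--> D
D --a--> D
D --b--> C
C --a--> D
D --b--> C
C --b--> A
A --b--> E
E --a--> A
A --b--> E
E --a--> A
A --b--> E
E --a--> A
End in state A, which is an accepting state.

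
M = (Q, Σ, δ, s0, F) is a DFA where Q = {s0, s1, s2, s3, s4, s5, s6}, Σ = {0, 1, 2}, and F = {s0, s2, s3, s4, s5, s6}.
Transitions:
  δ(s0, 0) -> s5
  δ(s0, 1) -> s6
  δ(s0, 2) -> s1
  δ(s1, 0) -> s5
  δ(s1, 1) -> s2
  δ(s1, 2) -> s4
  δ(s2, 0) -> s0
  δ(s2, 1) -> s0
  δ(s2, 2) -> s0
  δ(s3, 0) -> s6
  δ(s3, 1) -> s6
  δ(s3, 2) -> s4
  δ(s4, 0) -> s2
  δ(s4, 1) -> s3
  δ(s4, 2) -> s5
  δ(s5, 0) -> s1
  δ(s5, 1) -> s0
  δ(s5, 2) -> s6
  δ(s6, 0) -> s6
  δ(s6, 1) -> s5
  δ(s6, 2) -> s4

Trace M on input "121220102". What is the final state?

s1

s0 --1--> s6
s6 --2--> s4
s4 --1--> s3
s3 --2--> s4
s4 --2--> s5
s5 --0--> s1
s1 --1--> s2
s2 --0--> s0
s0 --2--> s1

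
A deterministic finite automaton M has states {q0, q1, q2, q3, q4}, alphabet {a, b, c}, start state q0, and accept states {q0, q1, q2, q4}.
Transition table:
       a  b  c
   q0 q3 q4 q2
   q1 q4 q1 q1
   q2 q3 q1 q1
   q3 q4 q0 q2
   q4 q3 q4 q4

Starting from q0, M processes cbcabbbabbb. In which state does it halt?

q4

q0 --c--> q2
q2 --b--> q1
q1 --c--> q1
q1 --a--> q4
q4 --b--> q4
q4 --b--> q4
q4 --b--> q4
q4 --a--> q3
q3 --b--> q0
q0 --b--> q4
q4 --b--> q4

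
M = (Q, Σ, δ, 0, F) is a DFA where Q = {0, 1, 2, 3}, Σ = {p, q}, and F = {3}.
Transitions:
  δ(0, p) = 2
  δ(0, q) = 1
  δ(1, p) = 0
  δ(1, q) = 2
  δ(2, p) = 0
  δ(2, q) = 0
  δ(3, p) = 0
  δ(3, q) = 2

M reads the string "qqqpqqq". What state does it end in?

0 --q--> 1
1 --q--> 2
2 --q--> 0
0 --p--> 2
2 --q--> 0
0 --q--> 1
1 --q--> 2

2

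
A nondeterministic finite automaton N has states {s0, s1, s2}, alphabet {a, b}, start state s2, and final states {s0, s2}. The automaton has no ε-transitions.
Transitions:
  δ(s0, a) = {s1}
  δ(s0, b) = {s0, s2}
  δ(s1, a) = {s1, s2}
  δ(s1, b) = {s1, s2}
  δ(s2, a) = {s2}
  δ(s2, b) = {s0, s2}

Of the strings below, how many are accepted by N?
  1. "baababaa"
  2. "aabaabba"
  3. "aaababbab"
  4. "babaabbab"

4

"baababaa": accepted
"aabaabba": accepted
"aaababbab": accepted
"babaabbab": accepted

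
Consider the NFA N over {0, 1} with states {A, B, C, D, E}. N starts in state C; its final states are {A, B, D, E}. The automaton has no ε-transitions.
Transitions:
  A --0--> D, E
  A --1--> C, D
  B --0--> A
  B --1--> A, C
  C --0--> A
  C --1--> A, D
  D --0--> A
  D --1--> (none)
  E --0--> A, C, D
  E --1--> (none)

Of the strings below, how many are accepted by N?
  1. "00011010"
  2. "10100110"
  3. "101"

"00011010": accepted
"10100110": rejected
"101": accepted

2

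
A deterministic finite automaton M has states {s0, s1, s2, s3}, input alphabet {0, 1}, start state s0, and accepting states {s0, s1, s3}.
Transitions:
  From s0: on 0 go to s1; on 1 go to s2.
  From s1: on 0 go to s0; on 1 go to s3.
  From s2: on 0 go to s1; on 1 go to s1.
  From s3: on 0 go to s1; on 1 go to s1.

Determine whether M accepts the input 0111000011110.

accepted

s0 --0--> s1
s1 --1--> s3
s3 --1--> s1
s1 --1--> s3
s3 --0--> s1
s1 --0--> s0
s0 --0--> s1
s1 --0--> s0
s0 --1--> s2
s2 --1--> s1
s1 --1--> s3
s3 --1--> s1
s1 --0--> s0
End in state s0, which is an accepting state.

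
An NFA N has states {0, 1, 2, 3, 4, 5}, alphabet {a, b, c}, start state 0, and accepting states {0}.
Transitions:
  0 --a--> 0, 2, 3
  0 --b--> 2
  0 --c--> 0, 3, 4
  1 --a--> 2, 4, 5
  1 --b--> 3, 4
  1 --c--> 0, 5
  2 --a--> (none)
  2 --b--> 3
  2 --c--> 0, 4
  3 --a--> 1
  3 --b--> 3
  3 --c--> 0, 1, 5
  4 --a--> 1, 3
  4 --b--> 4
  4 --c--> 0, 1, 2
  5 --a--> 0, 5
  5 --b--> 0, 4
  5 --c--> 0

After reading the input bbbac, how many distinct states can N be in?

Start: {0}
read b: {2}
read b: {3}
read b: {3}
read a: {1}
read c: {0, 5}
Final reachable set {0, 5} has 2 states.

2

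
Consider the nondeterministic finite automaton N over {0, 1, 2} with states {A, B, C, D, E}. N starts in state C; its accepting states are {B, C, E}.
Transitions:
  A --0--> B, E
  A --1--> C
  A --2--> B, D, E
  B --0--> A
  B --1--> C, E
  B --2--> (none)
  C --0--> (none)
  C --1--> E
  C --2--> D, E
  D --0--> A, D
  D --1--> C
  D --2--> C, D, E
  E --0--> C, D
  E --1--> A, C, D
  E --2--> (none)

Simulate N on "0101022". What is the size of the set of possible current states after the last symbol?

Start: {C}
read 0: {}
The reachable set is empty and stays empty for the remaining 6 symbols.
Final reachable set {} has 0 states.

0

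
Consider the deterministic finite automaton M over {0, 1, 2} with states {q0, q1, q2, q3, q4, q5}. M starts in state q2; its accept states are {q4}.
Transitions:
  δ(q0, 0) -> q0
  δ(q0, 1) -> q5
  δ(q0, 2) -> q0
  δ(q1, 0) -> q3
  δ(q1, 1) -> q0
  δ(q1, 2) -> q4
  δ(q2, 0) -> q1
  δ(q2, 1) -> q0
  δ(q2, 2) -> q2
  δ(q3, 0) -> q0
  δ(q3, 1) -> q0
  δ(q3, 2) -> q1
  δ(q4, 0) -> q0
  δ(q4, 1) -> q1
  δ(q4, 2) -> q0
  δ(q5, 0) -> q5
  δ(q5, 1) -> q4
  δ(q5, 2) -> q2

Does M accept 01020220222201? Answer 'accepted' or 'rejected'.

rejected

q2 --0--> q1
q1 --1--> q0
q0 --0--> q0
q0 --2--> q0
q0 --0--> q0
q0 --2--> q0
q0 --2--> q0
q0 --0--> q0
q0 --2--> q0
q0 --2--> q0
q0 --2--> q0
q0 --2--> q0
q0 --0--> q0
q0 --1--> q5
End in state q5, which is not an accepting state.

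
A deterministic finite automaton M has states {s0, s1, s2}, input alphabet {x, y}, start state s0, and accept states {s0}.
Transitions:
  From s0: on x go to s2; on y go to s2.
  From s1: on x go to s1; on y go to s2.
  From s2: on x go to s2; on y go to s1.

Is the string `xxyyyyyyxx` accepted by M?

s0 --x--> s2
s2 --x--> s2
s2 --y--> s1
s1 --y--> s2
s2 --y--> s1
s1 --y--> s2
s2 --y--> s1
s1 --y--> s2
s2 --x--> s2
s2 --x--> s2
End in state s2, which is not an accepting state.

rejected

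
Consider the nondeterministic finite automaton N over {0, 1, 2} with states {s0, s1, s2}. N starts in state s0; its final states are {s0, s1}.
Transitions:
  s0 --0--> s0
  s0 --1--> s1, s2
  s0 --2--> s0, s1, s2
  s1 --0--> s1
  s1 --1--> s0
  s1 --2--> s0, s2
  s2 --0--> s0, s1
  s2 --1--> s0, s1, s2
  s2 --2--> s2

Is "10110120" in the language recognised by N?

Start: {s0}
read 1: {s1, s2}
read 0: {s0, s1}
read 1: {s0, s1, s2}
read 1: {s0, s1, s2}
read 0: {s0, s1}
read 1: {s0, s1, s2}
read 2: {s0, s1, s2}
read 0: {s0, s1}
Reachable ∩ accepting = {s0, s1} — nonempty.

accepted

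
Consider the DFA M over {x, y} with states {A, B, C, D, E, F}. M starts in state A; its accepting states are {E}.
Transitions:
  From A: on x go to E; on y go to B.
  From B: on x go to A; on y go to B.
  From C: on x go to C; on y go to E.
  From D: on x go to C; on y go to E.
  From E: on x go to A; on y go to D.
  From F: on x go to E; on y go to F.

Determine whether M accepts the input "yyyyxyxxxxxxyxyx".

rejected

A --y--> B
B --y--> B
B --y--> B
B --y--> B
B --x--> A
A --y--> B
B --x--> A
A --x--> E
E --x--> A
A --x--> E
E --x--> A
A --x--> E
E --y--> D
D --x--> C
C --y--> E
E --x--> A
End in state A, which is not an accepting state.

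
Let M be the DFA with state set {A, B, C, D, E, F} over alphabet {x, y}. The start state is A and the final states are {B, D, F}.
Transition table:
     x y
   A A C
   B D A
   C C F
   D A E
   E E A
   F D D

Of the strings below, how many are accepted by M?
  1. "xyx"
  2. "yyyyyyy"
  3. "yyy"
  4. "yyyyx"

"xyx": rejected
"yyyyyyy": accepted
"yyy": accepted
"yyyyx": rejected

2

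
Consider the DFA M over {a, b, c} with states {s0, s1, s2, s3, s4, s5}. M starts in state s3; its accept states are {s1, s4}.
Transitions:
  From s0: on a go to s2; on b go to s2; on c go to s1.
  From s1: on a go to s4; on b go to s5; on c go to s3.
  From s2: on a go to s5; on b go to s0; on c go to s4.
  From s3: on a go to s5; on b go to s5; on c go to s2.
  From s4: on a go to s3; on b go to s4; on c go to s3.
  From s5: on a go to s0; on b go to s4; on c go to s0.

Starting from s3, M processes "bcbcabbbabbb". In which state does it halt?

s4

s3 --b--> s5
s5 --c--> s0
s0 --b--> s2
s2 --c--> s4
s4 --a--> s3
s3 --b--> s5
s5 --b--> s4
s4 --b--> s4
s4 --a--> s3
s3 --b--> s5
s5 --b--> s4
s4 --b--> s4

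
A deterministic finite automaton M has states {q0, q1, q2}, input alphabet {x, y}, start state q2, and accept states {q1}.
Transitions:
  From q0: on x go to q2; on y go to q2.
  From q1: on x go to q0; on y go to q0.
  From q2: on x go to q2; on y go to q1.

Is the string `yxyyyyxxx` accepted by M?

rejected

q2 --y--> q1
q1 --x--> q0
q0 --y--> q2
q2 --y--> q1
q1 --y--> q0
q0 --y--> q2
q2 --x--> q2
q2 --x--> q2
q2 --x--> q2
End in state q2, which is not an accepting state.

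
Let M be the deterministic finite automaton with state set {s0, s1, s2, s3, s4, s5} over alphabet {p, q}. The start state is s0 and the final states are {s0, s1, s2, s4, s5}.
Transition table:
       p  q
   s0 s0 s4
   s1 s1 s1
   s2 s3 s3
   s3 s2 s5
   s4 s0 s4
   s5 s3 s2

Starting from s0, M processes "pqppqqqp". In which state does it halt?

s0 --p--> s0
s0 --q--> s4
s4 --p--> s0
s0 --p--> s0
s0 --q--> s4
s4 --q--> s4
s4 --q--> s4
s4 --p--> s0

s0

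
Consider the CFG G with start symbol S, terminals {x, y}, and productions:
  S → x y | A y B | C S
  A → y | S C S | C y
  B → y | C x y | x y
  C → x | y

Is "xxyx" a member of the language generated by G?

no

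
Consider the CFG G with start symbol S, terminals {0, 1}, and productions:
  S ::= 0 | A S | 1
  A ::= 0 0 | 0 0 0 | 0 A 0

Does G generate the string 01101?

no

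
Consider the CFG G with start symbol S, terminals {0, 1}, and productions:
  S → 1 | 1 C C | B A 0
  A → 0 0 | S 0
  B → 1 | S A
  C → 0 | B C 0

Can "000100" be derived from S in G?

no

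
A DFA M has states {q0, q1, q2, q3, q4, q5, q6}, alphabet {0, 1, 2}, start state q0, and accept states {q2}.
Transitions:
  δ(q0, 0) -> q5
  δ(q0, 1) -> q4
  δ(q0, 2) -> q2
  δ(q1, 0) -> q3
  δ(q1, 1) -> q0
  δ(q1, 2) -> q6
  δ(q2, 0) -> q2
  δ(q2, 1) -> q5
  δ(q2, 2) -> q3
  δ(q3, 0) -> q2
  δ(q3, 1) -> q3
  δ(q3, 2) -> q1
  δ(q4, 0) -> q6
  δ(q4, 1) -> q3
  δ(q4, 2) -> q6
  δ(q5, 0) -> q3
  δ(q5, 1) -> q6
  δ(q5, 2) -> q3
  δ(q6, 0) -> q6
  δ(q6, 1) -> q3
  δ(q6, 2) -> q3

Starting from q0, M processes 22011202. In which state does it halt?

q0 --2--> q2
q2 --2--> q3
q3 --0--> q2
q2 --1--> q5
q5 --1--> q6
q6 --2--> q3
q3 --0--> q2
q2 --2--> q3

q3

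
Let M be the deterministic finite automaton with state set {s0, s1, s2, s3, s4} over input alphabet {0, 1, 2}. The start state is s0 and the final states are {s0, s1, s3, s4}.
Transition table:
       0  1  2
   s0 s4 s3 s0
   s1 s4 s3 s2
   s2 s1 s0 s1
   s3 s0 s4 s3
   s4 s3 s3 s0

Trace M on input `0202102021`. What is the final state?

s0 --0--> s4
s4 --2--> s0
s0 --0--> s4
s4 --2--> s0
s0 --1--> s3
s3 --0--> s0
s0 --2--> s0
s0 --0--> s4
s4 --2--> s0
s0 --1--> s3

s3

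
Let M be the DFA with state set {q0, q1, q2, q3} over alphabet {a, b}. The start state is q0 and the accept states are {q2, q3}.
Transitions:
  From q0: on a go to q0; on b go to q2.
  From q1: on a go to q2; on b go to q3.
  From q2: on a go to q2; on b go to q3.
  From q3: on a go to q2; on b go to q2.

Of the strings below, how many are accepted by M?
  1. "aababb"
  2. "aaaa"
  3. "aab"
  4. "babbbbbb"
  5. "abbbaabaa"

4

"aababb": accepted
"aaaa": rejected
"aab": accepted
"babbbbbb": accepted
"abbbaabaa": accepted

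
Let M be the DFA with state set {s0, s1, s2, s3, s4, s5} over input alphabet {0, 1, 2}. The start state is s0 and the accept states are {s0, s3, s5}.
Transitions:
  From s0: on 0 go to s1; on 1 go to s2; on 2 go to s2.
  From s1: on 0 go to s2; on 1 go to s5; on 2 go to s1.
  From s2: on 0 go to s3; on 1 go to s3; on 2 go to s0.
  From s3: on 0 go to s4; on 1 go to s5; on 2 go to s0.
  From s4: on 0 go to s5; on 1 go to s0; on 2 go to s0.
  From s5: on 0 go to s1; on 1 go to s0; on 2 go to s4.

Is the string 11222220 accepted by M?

rejected

s0 --1--> s2
s2 --1--> s3
s3 --2--> s0
s0 --2--> s2
s2 --2--> s0
s0 --2--> s2
s2 --2--> s0
s0 --0--> s1
End in state s1, which is not an accepting state.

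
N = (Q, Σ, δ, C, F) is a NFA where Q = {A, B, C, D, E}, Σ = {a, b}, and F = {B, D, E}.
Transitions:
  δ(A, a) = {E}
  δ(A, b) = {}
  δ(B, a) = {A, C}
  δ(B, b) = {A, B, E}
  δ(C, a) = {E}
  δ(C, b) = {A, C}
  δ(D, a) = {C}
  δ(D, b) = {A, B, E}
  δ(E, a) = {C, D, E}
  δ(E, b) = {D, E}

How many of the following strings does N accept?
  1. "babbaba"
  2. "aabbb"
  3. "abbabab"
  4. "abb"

"babbaba": accepted
"aabbb": accepted
"abbabab": accepted
"abb": accepted

4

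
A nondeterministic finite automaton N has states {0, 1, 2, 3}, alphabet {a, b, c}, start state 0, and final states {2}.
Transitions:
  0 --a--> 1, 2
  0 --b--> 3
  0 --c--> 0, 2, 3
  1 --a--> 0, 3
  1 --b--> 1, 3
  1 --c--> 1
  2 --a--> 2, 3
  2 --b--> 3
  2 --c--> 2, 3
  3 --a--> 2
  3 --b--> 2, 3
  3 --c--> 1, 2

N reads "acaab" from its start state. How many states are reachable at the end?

3

Start: {0}
read a: {1, 2}
read c: {1, 2, 3}
read a: {0, 2, 3}
read a: {1, 2, 3}
read b: {1, 2, 3}
Final reachable set {1, 2, 3} has 3 states.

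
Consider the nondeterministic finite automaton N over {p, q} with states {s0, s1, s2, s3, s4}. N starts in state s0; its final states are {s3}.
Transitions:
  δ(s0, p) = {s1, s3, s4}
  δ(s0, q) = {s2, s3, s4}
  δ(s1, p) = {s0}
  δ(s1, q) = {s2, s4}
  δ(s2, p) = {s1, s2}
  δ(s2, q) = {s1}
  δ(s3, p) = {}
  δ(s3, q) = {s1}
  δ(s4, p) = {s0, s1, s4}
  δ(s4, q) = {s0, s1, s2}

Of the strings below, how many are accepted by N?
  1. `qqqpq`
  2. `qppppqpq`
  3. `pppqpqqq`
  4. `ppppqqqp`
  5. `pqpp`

`qqqpq`: accepted
`qppppqpq`: accepted
`pppqpqqq`: accepted
`ppppqqqp`: accepted
`pqpp`: accepted

5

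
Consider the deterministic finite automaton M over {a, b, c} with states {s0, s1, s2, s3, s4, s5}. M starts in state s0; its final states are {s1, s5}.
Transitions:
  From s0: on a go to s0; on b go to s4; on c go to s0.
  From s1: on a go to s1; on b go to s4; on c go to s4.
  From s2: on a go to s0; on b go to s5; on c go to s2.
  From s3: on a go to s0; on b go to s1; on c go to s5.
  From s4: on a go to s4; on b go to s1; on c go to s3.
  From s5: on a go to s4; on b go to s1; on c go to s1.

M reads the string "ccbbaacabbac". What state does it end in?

s0 --c--> s0
s0 --c--> s0
s0 --b--> s4
s4 --b--> s1
s1 --a--> s1
s1 --a--> s1
s1 --c--> s4
s4 --a--> s4
s4 --b--> s1
s1 --b--> s4
s4 --a--> s4
s4 --c--> s3

s3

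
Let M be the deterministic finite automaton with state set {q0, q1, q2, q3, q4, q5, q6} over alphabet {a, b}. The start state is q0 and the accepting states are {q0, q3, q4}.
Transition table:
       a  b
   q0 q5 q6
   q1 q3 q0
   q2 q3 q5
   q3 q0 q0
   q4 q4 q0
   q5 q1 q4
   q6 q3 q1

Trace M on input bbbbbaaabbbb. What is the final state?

q1

q0 --b--> q6
q6 --b--> q1
q1 --b--> q0
q0 --b--> q6
q6 --b--> q1
q1 --a--> q3
q3 --a--> q0
q0 --a--> q5
q5 --b--> q4
q4 --b--> q0
q0 --b--> q6
q6 --b--> q1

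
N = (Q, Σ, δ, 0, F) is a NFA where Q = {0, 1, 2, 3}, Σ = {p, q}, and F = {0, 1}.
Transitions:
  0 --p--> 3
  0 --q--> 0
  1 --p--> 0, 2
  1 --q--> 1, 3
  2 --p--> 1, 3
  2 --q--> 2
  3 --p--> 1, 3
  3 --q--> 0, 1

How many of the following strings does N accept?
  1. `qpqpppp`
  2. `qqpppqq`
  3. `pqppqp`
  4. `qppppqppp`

`qpqpppp`: accepted
`qqpppqq`: accepted
`pqppqp`: accepted
`qppppqppp`: accepted

4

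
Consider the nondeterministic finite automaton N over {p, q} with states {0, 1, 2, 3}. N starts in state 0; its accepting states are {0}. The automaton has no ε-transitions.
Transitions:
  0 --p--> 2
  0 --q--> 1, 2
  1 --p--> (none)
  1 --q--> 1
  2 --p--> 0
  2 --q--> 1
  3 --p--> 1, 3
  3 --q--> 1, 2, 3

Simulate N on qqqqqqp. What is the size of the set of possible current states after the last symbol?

0

Start: {0}
read q: {1, 2}
read q: {1}
read q: {1}
read q: {1}
read q: {1}
read q: {1}
read p: {}
Final reachable set {} has 0 states.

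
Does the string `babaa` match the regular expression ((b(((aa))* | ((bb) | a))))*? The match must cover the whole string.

yes

Split into 2 pieces ba · baa; each matches (b(((aa))*|((bb)|a))).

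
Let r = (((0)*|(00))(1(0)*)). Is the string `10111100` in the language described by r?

no

No split of 10111100 into u·v has ((0)*|(00)) matching u and (1(0)*) matching v.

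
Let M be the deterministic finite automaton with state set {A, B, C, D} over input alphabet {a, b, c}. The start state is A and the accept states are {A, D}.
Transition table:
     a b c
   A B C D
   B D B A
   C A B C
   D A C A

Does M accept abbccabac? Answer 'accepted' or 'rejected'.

A --a--> B
B --b--> B
B --b--> B
B --c--> A
A --c--> D
D --a--> A
A --b--> C
C --a--> A
A --c--> D
End in state D, which is an accepting state.

accepted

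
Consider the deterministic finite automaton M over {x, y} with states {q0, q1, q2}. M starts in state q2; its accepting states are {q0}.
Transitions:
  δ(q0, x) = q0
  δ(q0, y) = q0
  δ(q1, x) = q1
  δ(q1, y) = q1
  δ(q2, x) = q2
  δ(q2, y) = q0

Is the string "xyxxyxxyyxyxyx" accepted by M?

accepted

q2 --x--> q2
q2 --y--> q0
q0 --x--> q0
q0 --x--> q0
q0 --y--> q0
q0 --x--> q0
q0 --x--> q0
q0 --y--> q0
q0 --y--> q0
q0 --x--> q0
q0 --y--> q0
q0 --x--> q0
q0 --y--> q0
q0 --x--> q0
End in state q0, which is an accepting state.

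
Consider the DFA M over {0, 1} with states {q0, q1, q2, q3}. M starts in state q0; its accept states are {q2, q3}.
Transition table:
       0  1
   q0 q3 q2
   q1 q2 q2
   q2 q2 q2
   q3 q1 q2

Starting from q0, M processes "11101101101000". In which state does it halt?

q0 --1--> q2
q2 --1--> q2
q2 --1--> q2
q2 --0--> q2
q2 --1--> q2
q2 --1--> q2
q2 --0--> q2
q2 --1--> q2
q2 --1--> q2
q2 --0--> q2
q2 --1--> q2
q2 --0--> q2
q2 --0--> q2
q2 --0--> q2

q2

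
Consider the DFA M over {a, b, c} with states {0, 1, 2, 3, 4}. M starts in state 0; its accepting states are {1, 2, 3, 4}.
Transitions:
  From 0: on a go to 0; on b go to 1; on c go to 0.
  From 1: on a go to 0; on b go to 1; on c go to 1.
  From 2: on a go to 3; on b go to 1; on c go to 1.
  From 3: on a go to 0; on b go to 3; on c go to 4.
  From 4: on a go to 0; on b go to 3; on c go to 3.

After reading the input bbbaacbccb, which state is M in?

1

0 --b--> 1
1 --b--> 1
1 --b--> 1
1 --a--> 0
0 --a--> 0
0 --c--> 0
0 --b--> 1
1 --c--> 1
1 --c--> 1
1 --b--> 1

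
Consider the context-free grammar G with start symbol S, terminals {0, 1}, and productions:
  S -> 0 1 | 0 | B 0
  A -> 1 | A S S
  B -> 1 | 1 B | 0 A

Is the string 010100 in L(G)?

yes

S ⇒ B0 ⇒ 0A0 ⇒ 0ASS0 ⇒ 01SS0 ⇒ 0101S0 ⇒ 010100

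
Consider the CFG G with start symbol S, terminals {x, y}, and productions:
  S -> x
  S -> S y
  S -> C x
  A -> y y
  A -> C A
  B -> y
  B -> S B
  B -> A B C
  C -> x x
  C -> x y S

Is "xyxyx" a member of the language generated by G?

S ⇒ Cx ⇒ xySx ⇒ xySyx ⇒ xyxyx

yes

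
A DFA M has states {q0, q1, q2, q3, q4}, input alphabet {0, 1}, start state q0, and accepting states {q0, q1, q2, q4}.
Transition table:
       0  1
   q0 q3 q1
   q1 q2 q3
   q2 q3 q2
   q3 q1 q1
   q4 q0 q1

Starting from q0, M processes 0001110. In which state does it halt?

q0 --0--> q3
q3 --0--> q1
q1 --0--> q2
q2 --1--> q2
q2 --1--> q2
q2 --1--> q2
q2 --0--> q3

q3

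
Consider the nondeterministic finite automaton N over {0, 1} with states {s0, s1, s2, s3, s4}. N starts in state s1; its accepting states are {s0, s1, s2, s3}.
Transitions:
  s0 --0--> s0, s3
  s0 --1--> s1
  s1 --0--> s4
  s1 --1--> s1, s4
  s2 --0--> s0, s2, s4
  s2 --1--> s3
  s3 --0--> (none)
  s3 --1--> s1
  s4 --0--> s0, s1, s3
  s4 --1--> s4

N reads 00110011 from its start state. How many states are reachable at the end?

Start: {s1}
read 0: {s4}
read 0: {s0, s1, s3}
read 1: {s1, s4}
read 1: {s1, s4}
read 0: {s0, s1, s3, s4}
read 0: {s0, s1, s3, s4}
read 1: {s1, s4}
read 1: {s1, s4}
Final reachable set {s1, s4} has 2 states.

2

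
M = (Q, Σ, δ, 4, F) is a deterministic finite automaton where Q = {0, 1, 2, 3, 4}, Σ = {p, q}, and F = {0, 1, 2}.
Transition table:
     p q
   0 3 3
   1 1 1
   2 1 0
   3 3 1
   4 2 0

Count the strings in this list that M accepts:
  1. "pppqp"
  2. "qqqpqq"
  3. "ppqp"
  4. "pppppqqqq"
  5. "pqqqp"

"pppqp": accepted
"qqqpqq": accepted
"ppqp": accepted
"pppppqqqq": accepted
"pqqqp": accepted

5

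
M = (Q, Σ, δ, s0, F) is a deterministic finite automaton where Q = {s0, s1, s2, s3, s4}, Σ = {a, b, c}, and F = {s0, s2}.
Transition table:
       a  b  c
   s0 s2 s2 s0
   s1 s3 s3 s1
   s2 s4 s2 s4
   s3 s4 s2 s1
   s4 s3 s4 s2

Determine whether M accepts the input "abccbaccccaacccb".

accepted

s0 --a--> s2
s2 --b--> s2
s2 --c--> s4
s4 --c--> s2
s2 --b--> s2
s2 --a--> s4
s4 --c--> s2
s2 --c--> s4
s4 --c--> s2
s2 --c--> s4
s4 --a--> s3
s3 --a--> s4
s4 --c--> s2
s2 --c--> s4
s4 --c--> s2
s2 --b--> s2
End in state s2, which is an accepting state.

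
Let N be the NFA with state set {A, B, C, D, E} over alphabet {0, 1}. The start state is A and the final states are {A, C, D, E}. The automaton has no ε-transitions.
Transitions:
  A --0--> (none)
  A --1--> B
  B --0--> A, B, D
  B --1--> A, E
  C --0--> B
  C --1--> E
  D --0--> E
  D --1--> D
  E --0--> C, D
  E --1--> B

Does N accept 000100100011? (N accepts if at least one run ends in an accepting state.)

Start: {A}
read 0: {}
The reachable set is empty and stays empty for the remaining 11 symbols.
Reachable ∩ accepting = {} — empty.

rejected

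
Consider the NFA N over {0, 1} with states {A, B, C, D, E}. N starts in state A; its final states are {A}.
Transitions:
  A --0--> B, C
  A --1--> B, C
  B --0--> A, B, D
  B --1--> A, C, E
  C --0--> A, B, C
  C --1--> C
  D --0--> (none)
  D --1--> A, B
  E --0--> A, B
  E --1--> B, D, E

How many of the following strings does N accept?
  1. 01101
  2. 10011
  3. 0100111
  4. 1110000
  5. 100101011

01101: accepted
10011: accepted
0100111: accepted
1110000: accepted
100101011: accepted

5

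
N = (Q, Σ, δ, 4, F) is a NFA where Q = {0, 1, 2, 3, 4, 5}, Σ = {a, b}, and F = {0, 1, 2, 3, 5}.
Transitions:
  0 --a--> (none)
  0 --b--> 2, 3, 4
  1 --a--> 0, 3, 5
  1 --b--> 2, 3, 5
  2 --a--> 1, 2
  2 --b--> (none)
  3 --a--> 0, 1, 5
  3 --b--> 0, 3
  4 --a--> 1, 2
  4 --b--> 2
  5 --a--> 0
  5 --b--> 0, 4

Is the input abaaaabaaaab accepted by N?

Start: {4}
read a: {1, 2}
read b: {2, 3, 5}
read a: {0, 1, 2, 5}
read a: {0, 1, 2, 3, 5}
read a: {0, 1, 2, 3, 5}
read a: {0, 1, 2, 3, 5}
read b: {0, 2, 3, 4, 5}
read a: {0, 1, 2, 5}
read a: {0, 1, 2, 3, 5}
read a: {0, 1, 2, 3, 5}
read a: {0, 1, 2, 3, 5}
read b: {0, 2, 3, 4, 5}
Reachable ∩ accepting = {0, 2, 3, 5} — nonempty.

accepted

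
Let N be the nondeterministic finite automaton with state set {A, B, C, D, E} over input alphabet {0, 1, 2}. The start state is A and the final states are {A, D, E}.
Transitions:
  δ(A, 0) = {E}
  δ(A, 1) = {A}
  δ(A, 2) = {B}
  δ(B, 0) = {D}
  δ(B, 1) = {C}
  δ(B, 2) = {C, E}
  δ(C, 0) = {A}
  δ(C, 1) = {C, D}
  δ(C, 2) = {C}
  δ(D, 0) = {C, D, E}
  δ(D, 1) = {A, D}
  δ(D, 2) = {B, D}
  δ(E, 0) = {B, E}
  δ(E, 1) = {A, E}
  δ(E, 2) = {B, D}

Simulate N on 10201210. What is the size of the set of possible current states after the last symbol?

Start: {A}
read 1: {A}
read 0: {E}
read 2: {B, D}
read 0: {C, D, E}
read 1: {A, C, D, E}
read 2: {B, C, D}
read 1: {A, C, D}
read 0: {A, C, D, E}
Final reachable set {A, C, D, E} has 4 states.

4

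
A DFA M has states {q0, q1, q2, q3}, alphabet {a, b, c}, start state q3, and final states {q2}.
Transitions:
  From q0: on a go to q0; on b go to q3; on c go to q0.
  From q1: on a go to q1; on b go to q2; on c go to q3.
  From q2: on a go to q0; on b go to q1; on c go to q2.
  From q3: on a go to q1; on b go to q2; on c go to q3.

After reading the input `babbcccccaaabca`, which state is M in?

q3 --b--> q2
q2 --a--> q0
q0 --b--> q3
q3 --b--> q2
q2 --c--> q2
q2 --c--> q2
q2 --c--> q2
q2 --c--> q2
q2 --c--> q2
q2 --a--> q0
q0 --a--> q0
q0 --a--> q0
q0 --b--> q3
q3 --c--> q3
q3 --a--> q1

q1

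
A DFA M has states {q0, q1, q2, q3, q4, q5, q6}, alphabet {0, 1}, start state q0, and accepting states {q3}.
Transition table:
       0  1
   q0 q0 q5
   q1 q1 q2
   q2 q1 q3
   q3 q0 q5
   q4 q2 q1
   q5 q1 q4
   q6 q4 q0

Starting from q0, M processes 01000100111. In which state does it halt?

q0 --0--> q0
q0 --1--> q5
q5 --0--> q1
q1 --0--> q1
q1 --0--> q1
q1 --1--> q2
q2 --0--> q1
q1 --0--> q1
q1 --1--> q2
q2 --1--> q3
q3 --1--> q5

q5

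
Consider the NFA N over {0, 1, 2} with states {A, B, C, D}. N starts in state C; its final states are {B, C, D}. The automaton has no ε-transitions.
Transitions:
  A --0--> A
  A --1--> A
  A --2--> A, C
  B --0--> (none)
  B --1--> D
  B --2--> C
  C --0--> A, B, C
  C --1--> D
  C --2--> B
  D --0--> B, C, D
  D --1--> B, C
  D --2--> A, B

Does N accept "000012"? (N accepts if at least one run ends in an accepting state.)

accepted

Start: {C}
read 0: {A, B, C}
read 0: {A, B, C}
read 0: {A, B, C}
read 0: {A, B, C}
read 1: {A, D}
read 2: {A, B, C}
Reachable ∩ accepting = {B, C} — nonempty.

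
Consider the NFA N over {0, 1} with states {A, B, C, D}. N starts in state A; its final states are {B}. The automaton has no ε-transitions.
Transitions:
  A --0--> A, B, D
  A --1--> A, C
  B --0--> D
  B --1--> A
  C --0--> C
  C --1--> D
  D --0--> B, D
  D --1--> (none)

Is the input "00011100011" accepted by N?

rejected

Start: {A}
read 0: {A, B, D}
read 0: {A, B, D}
read 0: {A, B, D}
read 1: {A, C}
read 1: {A, C, D}
read 1: {A, C, D}
read 0: {A, B, C, D}
read 0: {A, B, C, D}
read 0: {A, B, C, D}
read 1: {A, C, D}
read 1: {A, C, D}
Reachable ∩ accepting = {} — empty.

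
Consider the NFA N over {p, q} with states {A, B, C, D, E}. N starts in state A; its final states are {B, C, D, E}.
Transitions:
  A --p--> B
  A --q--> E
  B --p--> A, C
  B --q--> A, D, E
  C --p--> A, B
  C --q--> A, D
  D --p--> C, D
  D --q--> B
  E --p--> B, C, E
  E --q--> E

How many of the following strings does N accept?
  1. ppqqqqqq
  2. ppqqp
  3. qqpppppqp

ppqqqqqq: accepted
ppqqp: accepted
qqpppppqp: accepted

3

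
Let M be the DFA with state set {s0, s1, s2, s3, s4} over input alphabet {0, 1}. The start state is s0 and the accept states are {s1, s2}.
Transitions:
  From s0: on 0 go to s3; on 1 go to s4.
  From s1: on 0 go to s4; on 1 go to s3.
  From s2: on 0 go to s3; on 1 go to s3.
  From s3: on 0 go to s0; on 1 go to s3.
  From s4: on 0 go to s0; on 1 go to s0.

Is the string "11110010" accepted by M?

rejected

s0 --1--> s4
s4 --1--> s0
s0 --1--> s4
s4 --1--> s0
s0 --0--> s3
s3 --0--> s0
s0 --1--> s4
s4 --0--> s0
End in state s0, which is not an accepting state.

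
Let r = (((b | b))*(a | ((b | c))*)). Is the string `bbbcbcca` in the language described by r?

No split of bbbcbcca into u·v has ((b|b))* matching u and (a|((b|c))*) matching v.

no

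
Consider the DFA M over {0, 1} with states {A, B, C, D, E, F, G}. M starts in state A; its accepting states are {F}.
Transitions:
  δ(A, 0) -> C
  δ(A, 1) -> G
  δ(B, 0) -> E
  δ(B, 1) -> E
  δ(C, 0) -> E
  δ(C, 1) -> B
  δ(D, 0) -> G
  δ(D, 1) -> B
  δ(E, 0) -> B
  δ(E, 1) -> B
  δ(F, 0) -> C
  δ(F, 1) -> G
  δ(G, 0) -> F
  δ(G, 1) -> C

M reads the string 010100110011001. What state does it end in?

E

A --0--> C
C --1--> B
B --0--> E
E --1--> B
B --0--> E
E --0--> B
B --1--> E
E --1--> B
B --0--> E
E --0--> B
B --1--> E
E --1--> B
B --0--> E
E --0--> B
B --1--> E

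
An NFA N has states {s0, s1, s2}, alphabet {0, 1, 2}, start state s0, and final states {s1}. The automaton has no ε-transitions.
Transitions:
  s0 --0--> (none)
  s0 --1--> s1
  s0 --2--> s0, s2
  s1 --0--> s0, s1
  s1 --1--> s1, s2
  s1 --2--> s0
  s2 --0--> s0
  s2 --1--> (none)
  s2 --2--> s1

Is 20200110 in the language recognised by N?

rejected

Start: {s0}
read 2: {s0, s2}
read 0: {s0}
read 2: {s0, s2}
read 0: {s0}
read 0: {}
The reachable set is empty and stays empty for the remaining 3 symbols.
Reachable ∩ accepting = {} — empty.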